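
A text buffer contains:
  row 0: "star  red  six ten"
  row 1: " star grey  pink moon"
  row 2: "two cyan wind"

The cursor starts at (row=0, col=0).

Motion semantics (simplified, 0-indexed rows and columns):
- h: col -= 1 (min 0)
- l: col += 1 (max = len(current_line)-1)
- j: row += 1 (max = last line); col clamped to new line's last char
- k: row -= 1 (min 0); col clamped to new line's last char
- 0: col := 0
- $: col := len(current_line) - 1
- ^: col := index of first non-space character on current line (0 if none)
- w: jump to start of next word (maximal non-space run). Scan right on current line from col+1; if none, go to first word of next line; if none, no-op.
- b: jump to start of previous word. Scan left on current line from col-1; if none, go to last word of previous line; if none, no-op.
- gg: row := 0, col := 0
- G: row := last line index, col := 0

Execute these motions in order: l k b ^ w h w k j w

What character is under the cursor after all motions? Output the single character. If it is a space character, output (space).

Answer: p

Derivation:
After 1 (l): row=0 col=1 char='t'
After 2 (k): row=0 col=1 char='t'
After 3 (b): row=0 col=0 char='s'
After 4 (^): row=0 col=0 char='s'
After 5 (w): row=0 col=6 char='r'
After 6 (h): row=0 col=5 char='_'
After 7 (w): row=0 col=6 char='r'
After 8 (k): row=0 col=6 char='r'
After 9 (j): row=1 col=6 char='g'
After 10 (w): row=1 col=12 char='p'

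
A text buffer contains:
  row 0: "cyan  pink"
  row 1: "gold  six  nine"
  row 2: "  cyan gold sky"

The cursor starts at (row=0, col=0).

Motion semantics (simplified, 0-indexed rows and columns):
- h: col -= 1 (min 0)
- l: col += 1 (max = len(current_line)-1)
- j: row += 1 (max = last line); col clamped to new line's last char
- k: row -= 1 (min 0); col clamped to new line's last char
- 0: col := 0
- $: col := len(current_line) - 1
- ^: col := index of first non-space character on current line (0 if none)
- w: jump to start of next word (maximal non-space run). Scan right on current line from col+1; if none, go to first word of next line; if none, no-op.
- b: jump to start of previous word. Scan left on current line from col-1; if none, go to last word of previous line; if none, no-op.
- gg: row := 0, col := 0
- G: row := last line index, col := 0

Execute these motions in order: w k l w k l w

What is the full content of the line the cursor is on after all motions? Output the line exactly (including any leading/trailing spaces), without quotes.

After 1 (w): row=0 col=6 char='p'
After 2 (k): row=0 col=6 char='p'
After 3 (l): row=0 col=7 char='i'
After 4 (w): row=1 col=0 char='g'
After 5 (k): row=0 col=0 char='c'
After 6 (l): row=0 col=1 char='y'
After 7 (w): row=0 col=6 char='p'

Answer: cyan  pink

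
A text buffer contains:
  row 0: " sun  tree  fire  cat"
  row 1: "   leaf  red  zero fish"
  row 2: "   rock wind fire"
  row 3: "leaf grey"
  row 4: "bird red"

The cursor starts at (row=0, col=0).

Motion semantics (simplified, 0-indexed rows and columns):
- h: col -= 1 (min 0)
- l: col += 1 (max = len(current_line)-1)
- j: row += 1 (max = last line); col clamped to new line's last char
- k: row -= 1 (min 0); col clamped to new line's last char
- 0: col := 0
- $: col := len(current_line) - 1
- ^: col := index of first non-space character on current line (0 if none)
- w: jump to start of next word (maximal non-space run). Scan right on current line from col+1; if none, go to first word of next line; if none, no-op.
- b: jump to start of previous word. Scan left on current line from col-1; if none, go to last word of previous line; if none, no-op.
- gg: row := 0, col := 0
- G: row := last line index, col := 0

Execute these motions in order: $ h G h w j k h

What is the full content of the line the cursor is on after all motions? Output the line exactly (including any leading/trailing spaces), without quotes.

Answer: leaf grey

Derivation:
After 1 ($): row=0 col=20 char='t'
After 2 (h): row=0 col=19 char='a'
After 3 (G): row=4 col=0 char='b'
After 4 (h): row=4 col=0 char='b'
After 5 (w): row=4 col=5 char='r'
After 6 (j): row=4 col=5 char='r'
After 7 (k): row=3 col=5 char='g'
After 8 (h): row=3 col=4 char='_'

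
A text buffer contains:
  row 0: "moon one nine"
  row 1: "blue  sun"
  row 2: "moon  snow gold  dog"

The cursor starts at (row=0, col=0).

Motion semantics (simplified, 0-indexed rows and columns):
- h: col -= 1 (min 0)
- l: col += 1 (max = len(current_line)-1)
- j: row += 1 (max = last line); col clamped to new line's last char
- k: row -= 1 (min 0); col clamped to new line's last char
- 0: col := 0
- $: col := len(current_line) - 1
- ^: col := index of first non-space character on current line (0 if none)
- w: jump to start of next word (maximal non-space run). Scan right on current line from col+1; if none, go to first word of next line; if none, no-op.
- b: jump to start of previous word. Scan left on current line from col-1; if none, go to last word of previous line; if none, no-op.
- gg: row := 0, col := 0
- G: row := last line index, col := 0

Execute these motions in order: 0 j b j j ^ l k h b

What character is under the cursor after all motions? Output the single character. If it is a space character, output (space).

Answer: n

Derivation:
After 1 (0): row=0 col=0 char='m'
After 2 (j): row=1 col=0 char='b'
After 3 (b): row=0 col=9 char='n'
After 4 (j): row=1 col=8 char='n'
After 5 (j): row=2 col=8 char='o'
After 6 (^): row=2 col=0 char='m'
After 7 (l): row=2 col=1 char='o'
After 8 (k): row=1 col=1 char='l'
After 9 (h): row=1 col=0 char='b'
After 10 (b): row=0 col=9 char='n'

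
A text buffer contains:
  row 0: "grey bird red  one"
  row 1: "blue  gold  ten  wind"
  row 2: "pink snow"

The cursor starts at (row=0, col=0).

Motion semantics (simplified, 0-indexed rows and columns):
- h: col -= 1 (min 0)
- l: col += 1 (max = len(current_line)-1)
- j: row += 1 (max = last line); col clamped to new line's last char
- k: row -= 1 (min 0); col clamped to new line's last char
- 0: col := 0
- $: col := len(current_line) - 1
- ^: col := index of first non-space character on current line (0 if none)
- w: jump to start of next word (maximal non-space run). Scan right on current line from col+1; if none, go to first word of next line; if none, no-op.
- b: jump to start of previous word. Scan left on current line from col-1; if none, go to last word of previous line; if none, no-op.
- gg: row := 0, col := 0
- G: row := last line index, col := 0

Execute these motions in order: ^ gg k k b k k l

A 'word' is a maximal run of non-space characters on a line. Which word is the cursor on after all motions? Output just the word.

After 1 (^): row=0 col=0 char='g'
After 2 (gg): row=0 col=0 char='g'
After 3 (k): row=0 col=0 char='g'
After 4 (k): row=0 col=0 char='g'
After 5 (b): row=0 col=0 char='g'
After 6 (k): row=0 col=0 char='g'
After 7 (k): row=0 col=0 char='g'
After 8 (l): row=0 col=1 char='r'

Answer: grey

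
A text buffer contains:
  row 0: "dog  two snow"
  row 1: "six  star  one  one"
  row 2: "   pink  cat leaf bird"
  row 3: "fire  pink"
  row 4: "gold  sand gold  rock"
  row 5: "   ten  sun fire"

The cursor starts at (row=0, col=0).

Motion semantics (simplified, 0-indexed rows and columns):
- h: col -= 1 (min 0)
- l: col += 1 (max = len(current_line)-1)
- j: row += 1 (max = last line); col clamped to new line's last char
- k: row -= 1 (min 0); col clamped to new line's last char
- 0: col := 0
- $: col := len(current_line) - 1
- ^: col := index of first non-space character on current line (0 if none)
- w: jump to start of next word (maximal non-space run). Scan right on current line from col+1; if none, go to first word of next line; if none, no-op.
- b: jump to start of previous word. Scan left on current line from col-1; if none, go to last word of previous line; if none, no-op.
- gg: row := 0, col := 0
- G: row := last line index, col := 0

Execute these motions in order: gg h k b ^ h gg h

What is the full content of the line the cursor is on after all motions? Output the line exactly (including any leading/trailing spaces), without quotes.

After 1 (gg): row=0 col=0 char='d'
After 2 (h): row=0 col=0 char='d'
After 3 (k): row=0 col=0 char='d'
After 4 (b): row=0 col=0 char='d'
After 5 (^): row=0 col=0 char='d'
After 6 (h): row=0 col=0 char='d'
After 7 (gg): row=0 col=0 char='d'
After 8 (h): row=0 col=0 char='d'

Answer: dog  two snow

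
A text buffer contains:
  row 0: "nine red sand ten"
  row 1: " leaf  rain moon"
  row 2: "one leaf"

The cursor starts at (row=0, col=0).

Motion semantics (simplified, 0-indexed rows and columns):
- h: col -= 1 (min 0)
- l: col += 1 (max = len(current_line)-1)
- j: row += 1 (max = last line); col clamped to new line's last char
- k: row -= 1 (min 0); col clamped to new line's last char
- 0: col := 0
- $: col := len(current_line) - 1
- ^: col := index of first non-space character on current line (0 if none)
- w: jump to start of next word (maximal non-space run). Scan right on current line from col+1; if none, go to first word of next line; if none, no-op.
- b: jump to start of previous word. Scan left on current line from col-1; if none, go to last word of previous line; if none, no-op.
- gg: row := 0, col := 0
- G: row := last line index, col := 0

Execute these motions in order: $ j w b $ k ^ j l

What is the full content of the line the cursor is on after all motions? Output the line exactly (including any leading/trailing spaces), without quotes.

Answer:  leaf  rain moon

Derivation:
After 1 ($): row=0 col=16 char='n'
After 2 (j): row=1 col=15 char='n'
After 3 (w): row=2 col=0 char='o'
After 4 (b): row=1 col=12 char='m'
After 5 ($): row=1 col=15 char='n'
After 6 (k): row=0 col=15 char='e'
After 7 (^): row=0 col=0 char='n'
After 8 (j): row=1 col=0 char='_'
After 9 (l): row=1 col=1 char='l'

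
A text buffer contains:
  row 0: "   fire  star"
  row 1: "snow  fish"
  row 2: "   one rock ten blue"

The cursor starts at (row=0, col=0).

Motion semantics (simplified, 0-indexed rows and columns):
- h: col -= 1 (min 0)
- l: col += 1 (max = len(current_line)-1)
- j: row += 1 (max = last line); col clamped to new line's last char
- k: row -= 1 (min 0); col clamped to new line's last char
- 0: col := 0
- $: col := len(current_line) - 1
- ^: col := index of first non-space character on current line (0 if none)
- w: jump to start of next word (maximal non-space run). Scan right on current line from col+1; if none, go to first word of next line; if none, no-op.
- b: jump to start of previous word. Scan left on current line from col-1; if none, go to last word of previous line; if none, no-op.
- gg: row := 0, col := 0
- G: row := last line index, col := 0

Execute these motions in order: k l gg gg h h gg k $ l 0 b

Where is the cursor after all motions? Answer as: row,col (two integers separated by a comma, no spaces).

Answer: 0,0

Derivation:
After 1 (k): row=0 col=0 char='_'
After 2 (l): row=0 col=1 char='_'
After 3 (gg): row=0 col=0 char='_'
After 4 (gg): row=0 col=0 char='_'
After 5 (h): row=0 col=0 char='_'
After 6 (h): row=0 col=0 char='_'
After 7 (gg): row=0 col=0 char='_'
After 8 (k): row=0 col=0 char='_'
After 9 ($): row=0 col=12 char='r'
After 10 (l): row=0 col=12 char='r'
After 11 (0): row=0 col=0 char='_'
After 12 (b): row=0 col=0 char='_'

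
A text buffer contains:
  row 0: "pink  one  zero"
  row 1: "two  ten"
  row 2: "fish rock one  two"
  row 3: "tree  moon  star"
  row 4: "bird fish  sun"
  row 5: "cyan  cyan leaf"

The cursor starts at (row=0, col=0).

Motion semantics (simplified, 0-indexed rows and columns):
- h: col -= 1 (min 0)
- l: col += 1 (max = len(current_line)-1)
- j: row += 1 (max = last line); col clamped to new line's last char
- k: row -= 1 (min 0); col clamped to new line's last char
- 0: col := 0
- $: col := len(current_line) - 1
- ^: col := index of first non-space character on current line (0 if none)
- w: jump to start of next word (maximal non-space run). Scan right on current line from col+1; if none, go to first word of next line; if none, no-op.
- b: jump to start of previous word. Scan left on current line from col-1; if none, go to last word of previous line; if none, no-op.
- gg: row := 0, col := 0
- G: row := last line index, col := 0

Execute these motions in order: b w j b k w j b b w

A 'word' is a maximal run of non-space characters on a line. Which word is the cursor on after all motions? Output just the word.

Answer: ten

Derivation:
After 1 (b): row=0 col=0 char='p'
After 2 (w): row=0 col=6 char='o'
After 3 (j): row=1 col=6 char='e'
After 4 (b): row=1 col=5 char='t'
After 5 (k): row=0 col=5 char='_'
After 6 (w): row=0 col=6 char='o'
After 7 (j): row=1 col=6 char='e'
After 8 (b): row=1 col=5 char='t'
After 9 (b): row=1 col=0 char='t'
After 10 (w): row=1 col=5 char='t'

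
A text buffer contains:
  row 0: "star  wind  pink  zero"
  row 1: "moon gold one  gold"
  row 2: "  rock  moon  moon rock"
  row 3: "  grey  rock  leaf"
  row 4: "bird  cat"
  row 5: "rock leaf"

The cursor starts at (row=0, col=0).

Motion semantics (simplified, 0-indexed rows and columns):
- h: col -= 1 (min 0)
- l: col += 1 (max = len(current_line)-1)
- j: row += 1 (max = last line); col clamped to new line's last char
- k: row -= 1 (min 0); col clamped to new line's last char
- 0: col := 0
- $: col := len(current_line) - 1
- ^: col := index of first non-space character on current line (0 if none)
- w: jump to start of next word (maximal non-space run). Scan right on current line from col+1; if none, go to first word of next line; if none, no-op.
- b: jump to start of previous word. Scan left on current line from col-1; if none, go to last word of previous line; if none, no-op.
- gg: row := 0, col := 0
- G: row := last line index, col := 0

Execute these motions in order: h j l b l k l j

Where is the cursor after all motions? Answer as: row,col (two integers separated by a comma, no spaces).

Answer: 1,2

Derivation:
After 1 (h): row=0 col=0 char='s'
After 2 (j): row=1 col=0 char='m'
After 3 (l): row=1 col=1 char='o'
After 4 (b): row=1 col=0 char='m'
After 5 (l): row=1 col=1 char='o'
After 6 (k): row=0 col=1 char='t'
After 7 (l): row=0 col=2 char='a'
After 8 (j): row=1 col=2 char='o'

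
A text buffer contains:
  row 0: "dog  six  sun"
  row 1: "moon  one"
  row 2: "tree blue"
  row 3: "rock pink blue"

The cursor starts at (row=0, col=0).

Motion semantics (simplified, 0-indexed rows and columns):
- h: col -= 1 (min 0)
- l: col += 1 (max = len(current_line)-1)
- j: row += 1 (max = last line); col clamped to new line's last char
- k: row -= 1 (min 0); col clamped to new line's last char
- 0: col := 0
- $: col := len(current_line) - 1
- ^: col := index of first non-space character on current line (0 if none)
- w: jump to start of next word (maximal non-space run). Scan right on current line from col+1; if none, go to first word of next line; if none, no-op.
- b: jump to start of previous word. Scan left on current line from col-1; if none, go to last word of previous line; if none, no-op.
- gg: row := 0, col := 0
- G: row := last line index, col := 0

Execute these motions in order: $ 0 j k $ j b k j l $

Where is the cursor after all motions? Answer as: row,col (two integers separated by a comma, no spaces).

After 1 ($): row=0 col=12 char='n'
After 2 (0): row=0 col=0 char='d'
After 3 (j): row=1 col=0 char='m'
After 4 (k): row=0 col=0 char='d'
After 5 ($): row=0 col=12 char='n'
After 6 (j): row=1 col=8 char='e'
After 7 (b): row=1 col=6 char='o'
After 8 (k): row=0 col=6 char='i'
After 9 (j): row=1 col=6 char='o'
After 10 (l): row=1 col=7 char='n'
After 11 ($): row=1 col=8 char='e'

Answer: 1,8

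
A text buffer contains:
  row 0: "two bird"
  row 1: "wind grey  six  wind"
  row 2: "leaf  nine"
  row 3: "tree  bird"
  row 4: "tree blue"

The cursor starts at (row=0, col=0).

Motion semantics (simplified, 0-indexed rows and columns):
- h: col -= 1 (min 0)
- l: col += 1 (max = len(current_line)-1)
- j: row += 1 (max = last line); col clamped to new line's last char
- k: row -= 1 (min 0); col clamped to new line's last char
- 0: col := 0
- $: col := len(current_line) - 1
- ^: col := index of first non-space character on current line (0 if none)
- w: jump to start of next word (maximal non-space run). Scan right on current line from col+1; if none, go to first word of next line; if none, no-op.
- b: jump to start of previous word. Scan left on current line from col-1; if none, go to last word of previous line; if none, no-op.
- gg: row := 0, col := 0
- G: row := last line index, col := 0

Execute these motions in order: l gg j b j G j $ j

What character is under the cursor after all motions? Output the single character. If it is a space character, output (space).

After 1 (l): row=0 col=1 char='w'
After 2 (gg): row=0 col=0 char='t'
After 3 (j): row=1 col=0 char='w'
After 4 (b): row=0 col=4 char='b'
After 5 (j): row=1 col=4 char='_'
After 6 (G): row=4 col=0 char='t'
After 7 (j): row=4 col=0 char='t'
After 8 ($): row=4 col=8 char='e'
After 9 (j): row=4 col=8 char='e'

Answer: e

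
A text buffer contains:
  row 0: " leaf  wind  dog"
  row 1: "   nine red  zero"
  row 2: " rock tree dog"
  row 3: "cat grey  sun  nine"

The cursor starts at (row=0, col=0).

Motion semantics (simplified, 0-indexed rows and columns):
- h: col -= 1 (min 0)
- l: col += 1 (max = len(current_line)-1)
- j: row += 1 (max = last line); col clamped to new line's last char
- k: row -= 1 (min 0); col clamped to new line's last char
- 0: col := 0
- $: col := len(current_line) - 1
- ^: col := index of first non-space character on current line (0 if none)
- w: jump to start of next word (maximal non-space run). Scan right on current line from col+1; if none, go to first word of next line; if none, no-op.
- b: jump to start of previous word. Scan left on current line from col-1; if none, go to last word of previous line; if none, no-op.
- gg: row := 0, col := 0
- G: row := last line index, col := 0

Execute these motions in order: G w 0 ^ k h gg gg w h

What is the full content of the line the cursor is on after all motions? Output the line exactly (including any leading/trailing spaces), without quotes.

After 1 (G): row=3 col=0 char='c'
After 2 (w): row=3 col=4 char='g'
After 3 (0): row=3 col=0 char='c'
After 4 (^): row=3 col=0 char='c'
After 5 (k): row=2 col=0 char='_'
After 6 (h): row=2 col=0 char='_'
After 7 (gg): row=0 col=0 char='_'
After 8 (gg): row=0 col=0 char='_'
After 9 (w): row=0 col=1 char='l'
After 10 (h): row=0 col=0 char='_'

Answer:  leaf  wind  dog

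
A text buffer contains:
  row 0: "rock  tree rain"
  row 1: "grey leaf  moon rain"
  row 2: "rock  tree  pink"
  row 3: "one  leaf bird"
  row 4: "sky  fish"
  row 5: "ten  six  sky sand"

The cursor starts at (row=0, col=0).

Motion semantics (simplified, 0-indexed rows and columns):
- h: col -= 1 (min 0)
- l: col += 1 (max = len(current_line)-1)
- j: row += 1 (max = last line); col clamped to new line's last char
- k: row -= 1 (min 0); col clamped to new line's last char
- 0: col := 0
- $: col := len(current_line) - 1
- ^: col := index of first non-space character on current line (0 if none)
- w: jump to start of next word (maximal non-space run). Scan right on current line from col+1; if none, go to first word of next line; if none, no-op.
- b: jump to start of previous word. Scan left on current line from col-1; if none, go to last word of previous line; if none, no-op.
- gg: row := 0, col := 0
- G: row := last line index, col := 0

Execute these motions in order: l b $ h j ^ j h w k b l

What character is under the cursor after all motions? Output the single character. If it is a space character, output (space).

After 1 (l): row=0 col=1 char='o'
After 2 (b): row=0 col=0 char='r'
After 3 ($): row=0 col=14 char='n'
After 4 (h): row=0 col=13 char='i'
After 5 (j): row=1 col=13 char='o'
After 6 (^): row=1 col=0 char='g'
After 7 (j): row=2 col=0 char='r'
After 8 (h): row=2 col=0 char='r'
After 9 (w): row=2 col=6 char='t'
After 10 (k): row=1 col=6 char='e'
After 11 (b): row=1 col=5 char='l'
After 12 (l): row=1 col=6 char='e'

Answer: e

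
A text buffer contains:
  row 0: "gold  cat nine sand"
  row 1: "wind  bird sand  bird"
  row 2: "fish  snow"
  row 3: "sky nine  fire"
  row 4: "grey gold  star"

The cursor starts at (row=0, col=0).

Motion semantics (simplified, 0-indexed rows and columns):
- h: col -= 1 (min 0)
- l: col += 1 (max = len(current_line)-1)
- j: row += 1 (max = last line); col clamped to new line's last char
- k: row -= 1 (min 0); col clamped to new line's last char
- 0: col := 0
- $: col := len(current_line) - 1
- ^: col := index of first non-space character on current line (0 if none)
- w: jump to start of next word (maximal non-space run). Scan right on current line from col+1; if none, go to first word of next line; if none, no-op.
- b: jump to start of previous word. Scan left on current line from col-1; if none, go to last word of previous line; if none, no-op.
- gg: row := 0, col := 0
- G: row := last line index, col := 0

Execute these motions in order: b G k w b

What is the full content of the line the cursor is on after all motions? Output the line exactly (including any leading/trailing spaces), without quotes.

After 1 (b): row=0 col=0 char='g'
After 2 (G): row=4 col=0 char='g'
After 3 (k): row=3 col=0 char='s'
After 4 (w): row=3 col=4 char='n'
After 5 (b): row=3 col=0 char='s'

Answer: sky nine  fire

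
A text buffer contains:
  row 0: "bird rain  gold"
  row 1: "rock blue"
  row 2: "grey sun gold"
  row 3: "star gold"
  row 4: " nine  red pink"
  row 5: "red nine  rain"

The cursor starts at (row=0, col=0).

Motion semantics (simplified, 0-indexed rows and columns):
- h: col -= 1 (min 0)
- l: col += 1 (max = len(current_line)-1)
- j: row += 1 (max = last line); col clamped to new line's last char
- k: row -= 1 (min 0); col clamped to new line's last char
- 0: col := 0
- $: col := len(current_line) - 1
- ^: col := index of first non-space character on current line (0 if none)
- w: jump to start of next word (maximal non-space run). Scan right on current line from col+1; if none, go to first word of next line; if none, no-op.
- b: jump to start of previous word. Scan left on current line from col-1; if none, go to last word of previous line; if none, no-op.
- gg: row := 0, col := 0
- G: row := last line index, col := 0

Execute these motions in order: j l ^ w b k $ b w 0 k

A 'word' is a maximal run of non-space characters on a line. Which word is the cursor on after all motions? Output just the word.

Answer: bird

Derivation:
After 1 (j): row=1 col=0 char='r'
After 2 (l): row=1 col=1 char='o'
After 3 (^): row=1 col=0 char='r'
After 4 (w): row=1 col=5 char='b'
After 5 (b): row=1 col=0 char='r'
After 6 (k): row=0 col=0 char='b'
After 7 ($): row=0 col=14 char='d'
After 8 (b): row=0 col=11 char='g'
After 9 (w): row=1 col=0 char='r'
After 10 (0): row=1 col=0 char='r'
After 11 (k): row=0 col=0 char='b'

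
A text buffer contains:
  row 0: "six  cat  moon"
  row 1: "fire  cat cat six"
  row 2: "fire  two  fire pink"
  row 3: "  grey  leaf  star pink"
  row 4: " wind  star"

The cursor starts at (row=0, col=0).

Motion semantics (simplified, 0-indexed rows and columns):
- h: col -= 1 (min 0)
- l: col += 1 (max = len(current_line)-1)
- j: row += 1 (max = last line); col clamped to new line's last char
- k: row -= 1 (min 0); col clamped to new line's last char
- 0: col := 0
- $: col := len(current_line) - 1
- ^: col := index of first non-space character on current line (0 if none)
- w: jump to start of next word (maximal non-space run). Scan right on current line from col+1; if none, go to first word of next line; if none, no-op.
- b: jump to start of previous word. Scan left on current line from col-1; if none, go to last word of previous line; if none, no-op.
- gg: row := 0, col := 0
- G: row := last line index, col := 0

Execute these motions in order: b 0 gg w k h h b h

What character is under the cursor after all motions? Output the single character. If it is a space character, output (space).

After 1 (b): row=0 col=0 char='s'
After 2 (0): row=0 col=0 char='s'
After 3 (gg): row=0 col=0 char='s'
After 4 (w): row=0 col=5 char='c'
After 5 (k): row=0 col=5 char='c'
After 6 (h): row=0 col=4 char='_'
After 7 (h): row=0 col=3 char='_'
After 8 (b): row=0 col=0 char='s'
After 9 (h): row=0 col=0 char='s'

Answer: s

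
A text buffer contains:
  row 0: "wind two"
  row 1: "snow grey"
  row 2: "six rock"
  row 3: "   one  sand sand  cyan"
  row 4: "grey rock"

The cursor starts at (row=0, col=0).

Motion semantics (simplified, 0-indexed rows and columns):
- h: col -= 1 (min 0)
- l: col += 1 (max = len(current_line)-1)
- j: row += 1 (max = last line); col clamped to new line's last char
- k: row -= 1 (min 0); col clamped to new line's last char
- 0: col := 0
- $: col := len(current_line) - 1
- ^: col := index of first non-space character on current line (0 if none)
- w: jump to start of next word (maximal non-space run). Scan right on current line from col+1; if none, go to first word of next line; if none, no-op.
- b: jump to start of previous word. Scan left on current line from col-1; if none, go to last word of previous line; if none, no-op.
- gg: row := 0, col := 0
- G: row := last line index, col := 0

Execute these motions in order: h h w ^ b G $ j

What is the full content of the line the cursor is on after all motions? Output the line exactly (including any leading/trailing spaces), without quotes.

Answer: grey rock

Derivation:
After 1 (h): row=0 col=0 char='w'
After 2 (h): row=0 col=0 char='w'
After 3 (w): row=0 col=5 char='t'
After 4 (^): row=0 col=0 char='w'
After 5 (b): row=0 col=0 char='w'
After 6 (G): row=4 col=0 char='g'
After 7 ($): row=4 col=8 char='k'
After 8 (j): row=4 col=8 char='k'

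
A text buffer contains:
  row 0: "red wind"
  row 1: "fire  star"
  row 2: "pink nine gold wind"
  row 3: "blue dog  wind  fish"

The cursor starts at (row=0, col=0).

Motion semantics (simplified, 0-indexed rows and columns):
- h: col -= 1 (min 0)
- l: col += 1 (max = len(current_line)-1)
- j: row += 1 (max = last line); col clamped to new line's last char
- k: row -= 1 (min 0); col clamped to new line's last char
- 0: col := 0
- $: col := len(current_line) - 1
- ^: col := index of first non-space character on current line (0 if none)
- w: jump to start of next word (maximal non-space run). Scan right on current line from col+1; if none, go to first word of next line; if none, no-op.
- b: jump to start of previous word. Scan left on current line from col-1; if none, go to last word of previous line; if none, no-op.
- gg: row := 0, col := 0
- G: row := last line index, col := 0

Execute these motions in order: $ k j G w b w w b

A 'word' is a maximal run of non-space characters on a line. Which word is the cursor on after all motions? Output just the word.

After 1 ($): row=0 col=7 char='d'
After 2 (k): row=0 col=7 char='d'
After 3 (j): row=1 col=7 char='t'
After 4 (G): row=3 col=0 char='b'
After 5 (w): row=3 col=5 char='d'
After 6 (b): row=3 col=0 char='b'
After 7 (w): row=3 col=5 char='d'
After 8 (w): row=3 col=10 char='w'
After 9 (b): row=3 col=5 char='d'

Answer: dog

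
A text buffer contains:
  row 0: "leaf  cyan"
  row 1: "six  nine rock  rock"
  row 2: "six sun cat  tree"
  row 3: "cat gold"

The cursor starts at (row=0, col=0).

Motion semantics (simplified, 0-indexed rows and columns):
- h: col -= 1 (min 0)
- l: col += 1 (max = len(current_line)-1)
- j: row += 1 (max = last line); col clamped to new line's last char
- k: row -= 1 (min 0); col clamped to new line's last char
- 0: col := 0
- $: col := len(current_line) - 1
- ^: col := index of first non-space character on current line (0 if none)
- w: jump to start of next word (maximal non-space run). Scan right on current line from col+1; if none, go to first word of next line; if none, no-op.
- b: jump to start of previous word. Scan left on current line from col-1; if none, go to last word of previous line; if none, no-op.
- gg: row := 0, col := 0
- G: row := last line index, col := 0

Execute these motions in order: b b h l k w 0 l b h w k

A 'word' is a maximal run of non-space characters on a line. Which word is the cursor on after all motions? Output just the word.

Answer: cyan

Derivation:
After 1 (b): row=0 col=0 char='l'
After 2 (b): row=0 col=0 char='l'
After 3 (h): row=0 col=0 char='l'
After 4 (l): row=0 col=1 char='e'
After 5 (k): row=0 col=1 char='e'
After 6 (w): row=0 col=6 char='c'
After 7 (0): row=0 col=0 char='l'
After 8 (l): row=0 col=1 char='e'
After 9 (b): row=0 col=0 char='l'
After 10 (h): row=0 col=0 char='l'
After 11 (w): row=0 col=6 char='c'
After 12 (k): row=0 col=6 char='c'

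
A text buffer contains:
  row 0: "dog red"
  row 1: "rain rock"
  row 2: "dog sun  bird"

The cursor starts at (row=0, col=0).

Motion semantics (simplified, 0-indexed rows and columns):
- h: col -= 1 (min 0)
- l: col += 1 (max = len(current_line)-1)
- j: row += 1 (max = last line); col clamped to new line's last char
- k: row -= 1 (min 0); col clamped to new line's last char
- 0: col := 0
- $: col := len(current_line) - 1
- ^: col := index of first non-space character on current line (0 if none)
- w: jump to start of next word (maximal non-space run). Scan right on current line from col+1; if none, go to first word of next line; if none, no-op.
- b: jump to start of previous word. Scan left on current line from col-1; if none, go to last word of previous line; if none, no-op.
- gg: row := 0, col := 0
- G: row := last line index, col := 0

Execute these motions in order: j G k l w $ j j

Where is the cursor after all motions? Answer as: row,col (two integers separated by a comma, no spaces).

Answer: 2,8

Derivation:
After 1 (j): row=1 col=0 char='r'
After 2 (G): row=2 col=0 char='d'
After 3 (k): row=1 col=0 char='r'
After 4 (l): row=1 col=1 char='a'
After 5 (w): row=1 col=5 char='r'
After 6 ($): row=1 col=8 char='k'
After 7 (j): row=2 col=8 char='_'
After 8 (j): row=2 col=8 char='_'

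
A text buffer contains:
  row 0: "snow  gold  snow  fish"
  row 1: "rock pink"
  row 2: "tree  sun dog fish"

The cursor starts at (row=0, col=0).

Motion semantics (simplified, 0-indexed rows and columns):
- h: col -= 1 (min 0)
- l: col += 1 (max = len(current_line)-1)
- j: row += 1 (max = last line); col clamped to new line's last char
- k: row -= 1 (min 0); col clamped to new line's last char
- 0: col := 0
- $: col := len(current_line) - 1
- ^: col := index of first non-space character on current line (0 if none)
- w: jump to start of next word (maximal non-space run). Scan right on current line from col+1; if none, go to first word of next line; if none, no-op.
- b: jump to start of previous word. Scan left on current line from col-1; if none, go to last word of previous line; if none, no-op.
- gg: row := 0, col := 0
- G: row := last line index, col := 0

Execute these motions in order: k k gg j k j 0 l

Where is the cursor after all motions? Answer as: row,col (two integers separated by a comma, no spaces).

Answer: 1,1

Derivation:
After 1 (k): row=0 col=0 char='s'
After 2 (k): row=0 col=0 char='s'
After 3 (gg): row=0 col=0 char='s'
After 4 (j): row=1 col=0 char='r'
After 5 (k): row=0 col=0 char='s'
After 6 (j): row=1 col=0 char='r'
After 7 (0): row=1 col=0 char='r'
After 8 (l): row=1 col=1 char='o'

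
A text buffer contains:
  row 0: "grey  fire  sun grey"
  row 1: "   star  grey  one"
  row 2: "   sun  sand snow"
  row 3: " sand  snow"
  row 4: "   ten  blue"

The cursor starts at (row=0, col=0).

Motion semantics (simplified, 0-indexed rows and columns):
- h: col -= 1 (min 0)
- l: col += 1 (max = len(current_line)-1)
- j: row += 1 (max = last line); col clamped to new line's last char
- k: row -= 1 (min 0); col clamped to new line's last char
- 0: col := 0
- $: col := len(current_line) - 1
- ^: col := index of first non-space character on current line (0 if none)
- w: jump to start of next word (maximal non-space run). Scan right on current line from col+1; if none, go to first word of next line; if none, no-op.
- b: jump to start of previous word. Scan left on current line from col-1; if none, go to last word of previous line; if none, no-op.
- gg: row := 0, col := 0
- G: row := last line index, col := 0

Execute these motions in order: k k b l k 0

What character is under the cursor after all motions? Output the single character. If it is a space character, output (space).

Answer: g

Derivation:
After 1 (k): row=0 col=0 char='g'
After 2 (k): row=0 col=0 char='g'
After 3 (b): row=0 col=0 char='g'
After 4 (l): row=0 col=1 char='r'
After 5 (k): row=0 col=1 char='r'
After 6 (0): row=0 col=0 char='g'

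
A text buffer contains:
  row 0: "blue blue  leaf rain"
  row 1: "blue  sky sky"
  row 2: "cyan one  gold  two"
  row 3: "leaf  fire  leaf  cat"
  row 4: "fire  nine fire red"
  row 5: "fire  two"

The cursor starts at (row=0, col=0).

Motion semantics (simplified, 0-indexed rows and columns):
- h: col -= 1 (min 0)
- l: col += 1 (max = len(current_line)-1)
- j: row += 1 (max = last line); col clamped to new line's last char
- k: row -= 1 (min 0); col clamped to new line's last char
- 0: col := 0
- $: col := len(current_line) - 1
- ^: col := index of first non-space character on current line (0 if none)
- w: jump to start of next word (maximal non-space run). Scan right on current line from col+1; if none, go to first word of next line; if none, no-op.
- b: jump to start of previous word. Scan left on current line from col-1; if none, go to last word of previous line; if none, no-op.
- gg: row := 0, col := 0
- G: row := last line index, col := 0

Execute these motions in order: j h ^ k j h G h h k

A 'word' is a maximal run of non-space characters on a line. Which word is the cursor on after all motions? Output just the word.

Answer: fire

Derivation:
After 1 (j): row=1 col=0 char='b'
After 2 (h): row=1 col=0 char='b'
After 3 (^): row=1 col=0 char='b'
After 4 (k): row=0 col=0 char='b'
After 5 (j): row=1 col=0 char='b'
After 6 (h): row=1 col=0 char='b'
After 7 (G): row=5 col=0 char='f'
After 8 (h): row=5 col=0 char='f'
After 9 (h): row=5 col=0 char='f'
After 10 (k): row=4 col=0 char='f'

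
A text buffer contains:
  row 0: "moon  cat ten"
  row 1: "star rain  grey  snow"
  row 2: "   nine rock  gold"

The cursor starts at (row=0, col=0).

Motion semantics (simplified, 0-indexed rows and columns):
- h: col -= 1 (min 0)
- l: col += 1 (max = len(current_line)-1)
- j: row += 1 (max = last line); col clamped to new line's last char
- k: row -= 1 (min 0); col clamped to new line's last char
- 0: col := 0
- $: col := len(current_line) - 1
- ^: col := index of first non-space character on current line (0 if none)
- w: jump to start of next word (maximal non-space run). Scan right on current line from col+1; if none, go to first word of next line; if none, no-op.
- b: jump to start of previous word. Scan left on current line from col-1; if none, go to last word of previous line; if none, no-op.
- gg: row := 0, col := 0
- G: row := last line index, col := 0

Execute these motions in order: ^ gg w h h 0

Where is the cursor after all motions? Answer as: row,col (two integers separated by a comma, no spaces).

After 1 (^): row=0 col=0 char='m'
After 2 (gg): row=0 col=0 char='m'
After 3 (w): row=0 col=6 char='c'
After 4 (h): row=0 col=5 char='_'
After 5 (h): row=0 col=4 char='_'
After 6 (0): row=0 col=0 char='m'

Answer: 0,0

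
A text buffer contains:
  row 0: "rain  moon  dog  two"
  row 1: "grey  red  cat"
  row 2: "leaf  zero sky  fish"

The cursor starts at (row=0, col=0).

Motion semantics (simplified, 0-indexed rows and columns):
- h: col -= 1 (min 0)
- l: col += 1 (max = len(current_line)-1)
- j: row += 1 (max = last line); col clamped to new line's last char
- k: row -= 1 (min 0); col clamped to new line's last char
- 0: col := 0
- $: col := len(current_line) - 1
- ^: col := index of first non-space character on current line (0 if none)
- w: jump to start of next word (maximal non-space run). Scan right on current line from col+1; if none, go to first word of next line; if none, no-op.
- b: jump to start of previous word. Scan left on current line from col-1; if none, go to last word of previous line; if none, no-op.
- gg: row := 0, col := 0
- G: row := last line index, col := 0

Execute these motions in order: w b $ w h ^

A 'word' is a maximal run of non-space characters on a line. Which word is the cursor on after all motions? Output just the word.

Answer: grey

Derivation:
After 1 (w): row=0 col=6 char='m'
After 2 (b): row=0 col=0 char='r'
After 3 ($): row=0 col=19 char='o'
After 4 (w): row=1 col=0 char='g'
After 5 (h): row=1 col=0 char='g'
After 6 (^): row=1 col=0 char='g'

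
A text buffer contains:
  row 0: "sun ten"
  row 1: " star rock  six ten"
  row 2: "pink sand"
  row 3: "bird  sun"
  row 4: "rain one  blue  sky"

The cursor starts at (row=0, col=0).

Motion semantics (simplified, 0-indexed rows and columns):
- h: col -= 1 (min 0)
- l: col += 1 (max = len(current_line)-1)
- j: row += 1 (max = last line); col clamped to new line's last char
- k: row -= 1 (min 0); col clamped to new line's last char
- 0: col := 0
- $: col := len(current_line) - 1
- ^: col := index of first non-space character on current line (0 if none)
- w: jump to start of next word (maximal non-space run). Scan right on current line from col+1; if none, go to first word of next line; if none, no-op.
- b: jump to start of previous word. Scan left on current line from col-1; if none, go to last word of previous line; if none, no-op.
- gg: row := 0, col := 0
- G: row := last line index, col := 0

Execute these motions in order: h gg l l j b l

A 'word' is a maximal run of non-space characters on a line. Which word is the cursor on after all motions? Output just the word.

Answer: star

Derivation:
After 1 (h): row=0 col=0 char='s'
After 2 (gg): row=0 col=0 char='s'
After 3 (l): row=0 col=1 char='u'
After 4 (l): row=0 col=2 char='n'
After 5 (j): row=1 col=2 char='t'
After 6 (b): row=1 col=1 char='s'
After 7 (l): row=1 col=2 char='t'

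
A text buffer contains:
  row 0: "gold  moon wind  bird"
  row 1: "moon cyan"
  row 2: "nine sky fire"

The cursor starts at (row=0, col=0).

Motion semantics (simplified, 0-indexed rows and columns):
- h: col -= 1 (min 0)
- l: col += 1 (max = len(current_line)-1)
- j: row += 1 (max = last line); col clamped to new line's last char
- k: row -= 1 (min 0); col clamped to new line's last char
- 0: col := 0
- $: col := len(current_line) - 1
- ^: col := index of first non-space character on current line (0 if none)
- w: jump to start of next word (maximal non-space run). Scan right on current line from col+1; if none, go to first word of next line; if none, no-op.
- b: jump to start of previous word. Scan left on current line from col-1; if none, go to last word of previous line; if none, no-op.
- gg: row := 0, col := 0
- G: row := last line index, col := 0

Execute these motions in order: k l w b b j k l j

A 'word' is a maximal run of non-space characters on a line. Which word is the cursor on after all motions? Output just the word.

Answer: moon

Derivation:
After 1 (k): row=0 col=0 char='g'
After 2 (l): row=0 col=1 char='o'
After 3 (w): row=0 col=6 char='m'
After 4 (b): row=0 col=0 char='g'
After 5 (b): row=0 col=0 char='g'
After 6 (j): row=1 col=0 char='m'
After 7 (k): row=0 col=0 char='g'
After 8 (l): row=0 col=1 char='o'
After 9 (j): row=1 col=1 char='o'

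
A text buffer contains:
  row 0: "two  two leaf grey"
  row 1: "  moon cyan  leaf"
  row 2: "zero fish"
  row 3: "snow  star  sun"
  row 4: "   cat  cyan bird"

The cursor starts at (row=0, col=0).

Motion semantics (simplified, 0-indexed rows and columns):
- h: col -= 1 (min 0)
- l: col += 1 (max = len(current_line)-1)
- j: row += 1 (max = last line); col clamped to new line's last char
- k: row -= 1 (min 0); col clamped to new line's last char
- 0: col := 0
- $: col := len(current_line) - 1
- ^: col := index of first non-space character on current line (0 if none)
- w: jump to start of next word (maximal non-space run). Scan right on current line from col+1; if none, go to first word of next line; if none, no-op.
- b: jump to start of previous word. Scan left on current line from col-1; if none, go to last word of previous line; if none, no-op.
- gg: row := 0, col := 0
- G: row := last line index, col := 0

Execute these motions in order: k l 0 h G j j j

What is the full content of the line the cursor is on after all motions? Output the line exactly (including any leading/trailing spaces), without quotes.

Answer:    cat  cyan bird

Derivation:
After 1 (k): row=0 col=0 char='t'
After 2 (l): row=0 col=1 char='w'
After 3 (0): row=0 col=0 char='t'
After 4 (h): row=0 col=0 char='t'
After 5 (G): row=4 col=0 char='_'
After 6 (j): row=4 col=0 char='_'
After 7 (j): row=4 col=0 char='_'
After 8 (j): row=4 col=0 char='_'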